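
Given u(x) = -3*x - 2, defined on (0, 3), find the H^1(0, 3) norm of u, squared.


||u||_{H^1}^2 = 174

The H^1 norm (squared) on an interval (0, L) is
  ||u||_{H^1}^2 = ∫_0^L u(x)^2 dx + ∫_0^L u'(x)^2 dx.
Compute u'(x) = -3.
Then u(x)^2 = 9*x**2 + 12*x + 4 and u'(x)^2 = 9.
Integrate each monomial from 0 to 3 using ∫_0^3 c·x^n dx = c·3^(n+1)/(n+1):
  ∫_0^3 u(x)^2 dx = ∫_0^3 (9*x^2 + 12*x + 4) dx. Term by term:
    ∫_0^3 9*x^2 dx = 81;  ∫_0^3 12*x dx = 54;  ∫_0^3 4 dx = 12.
  Sum: 81 + 54 + 12 = 147.
  ∫_0^3 u'(x)^2 dx = ∫_0^3 (9) dx. Term by term:
    ∫_0^3 9 dx = 27.
Adding: ||u||_{H^1}^2 = 147 + 27 = 174.


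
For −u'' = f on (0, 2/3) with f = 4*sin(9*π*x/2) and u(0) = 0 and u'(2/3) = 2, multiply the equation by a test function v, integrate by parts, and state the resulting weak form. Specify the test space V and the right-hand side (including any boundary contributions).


V = {v ∈ H^1(0, 2/3) : v(0) = 0} (test functions vanish at x = 0 where u is specified); weak form: ∫_0^2/3 u'v' dx = ∫_0^2/3 (4*sin(9*π*x/2)) v dx + 2·v(2/3) for all v ∈ V.

Multiply both sides by a test function v and integrate from 0 to 2/3:
  ∫_0^2/3 −u''(x) v(x) dx = ∫_0^2/3 f(x) v(x) dx.
Integrate the LHS by parts once:
  ∫_0^2/3 −u'' v dx = −[u'(x) v(x)]_0^2/3 + ∫_0^2/3 u'(x) v'(x) dx.
Thus ∫_0^2/3 u'(x) v'(x) dx = ∫_0^2/3 f(x) v(x) dx + [u'(x) v(x)]_0^2/3.
Choose V so that boundary terms are either known or forced to vanish.
Mixed BC: u(0) = 0 (Dirichlet) and u'(2/3) = 2 (Neumann). Define V = {v ∈ H^1(0, 2/3) : v(0) = 0}. Then [u' v]_0^2/3 = u'(2/3)·v(2/3) − u'(0)·0 = 2·v(2/3).
Weak formulation: find u (satisfying any essential BC) such that ∫_0^2/3 u'(x) v'(x) dx = ∫_0^2/3 f v dx + 2·v(2/3) for all v ∈ V (Dirichlet at 0 absorbed into V; Neumann datum at x = 2/3 contributes the boundary term).
Substituting f(x) = 4*sin(9*π*x/2), the right-hand side is ∫_0^2/3 (4*sin(9*π*x/2)) v dx + 2·v(2/3).


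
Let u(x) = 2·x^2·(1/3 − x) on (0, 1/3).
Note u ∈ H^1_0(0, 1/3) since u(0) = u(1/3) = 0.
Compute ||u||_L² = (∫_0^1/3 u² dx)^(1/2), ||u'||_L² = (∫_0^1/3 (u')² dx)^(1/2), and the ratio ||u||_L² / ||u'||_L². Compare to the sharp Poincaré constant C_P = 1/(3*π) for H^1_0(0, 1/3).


||u||_L² / ||u'||_L² = sqrt(14)/42 < C_P = 1/(3*π).

u(x) = 2·x^2·(1/3 − x), so u'(x) = 2*x*(2 - 9*x)/3.
u(x) = 2·x^2·(1/3 − x) vanishes at x = 0 and x = 1/3, so u ∈ H^1_0(0, 1/3). Differentiate via the product rule and integrate the resulting polynomials term by term.
  ∫_0^1/3 u² dx = ∫_0^1/3 (4*x^6 - 8*x^5/3 + 4*x^4/9) dx. Term by term:
    ∫_0^1/3 4*x^6 dx = 4/15309;  ∫_0^1/3 -8*x^5/3 dx = -4/6561;  ∫_0^1/3 4*x^4/9 dx = 4/10935.
  Sum: 4/15309 − 4/6561 + 4/10935 = 4/229635.
  ∫_0^1/3 (u')² dx = ∫_0^1/3 (36*x^4 - 16*x^3 + 16*x^2/9) dx. Term by term:
    ∫_0^1/3 36*x^4 dx = 4/135;  ∫_0^1/3 -16*x^3 dx = -4/81;  ∫_0^1/3 16*x^2/9 dx = 16/729.
  Sum: 4/135 − 4/81 + 16/729 = 8/3645.
∫_0^1/3 u² dx = 4/229635, so ||u||_L² = 2*sqrt(35)/2835.
∫_0^1/3 (u')² dx = 8/3645, so ||u'||_L² = 2*sqrt(10)/135.
Ratio ||u||_L² / ||u'||_L² = sqrt(14)/42.
Sharp Poincaré constant on H^1_0(0, 1/3) is C_P = L/π = 1/(3*π), achieved by sin(3*π·x).
A polynomial bump cannot attain the sharp Poincaré constant (only the first sine eigenfunction does), so the ratio is strictly less than C_P, consistent with ||u||_L² ≤ C_P ||u'||_L².


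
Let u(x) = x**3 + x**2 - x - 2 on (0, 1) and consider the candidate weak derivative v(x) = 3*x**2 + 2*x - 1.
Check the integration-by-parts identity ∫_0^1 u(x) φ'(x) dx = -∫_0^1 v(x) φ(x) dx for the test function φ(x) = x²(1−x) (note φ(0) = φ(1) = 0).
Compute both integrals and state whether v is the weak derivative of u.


LHS = -7/60, RHS = -7/60. Yes, v = u' weakly.

u(x) = x**3 + x**2 - x - 2, classical derivative u'(x) = 3*x**2 + 2*x - 1.
φ(x) = x²(1−x), so φ'(x) = x*(2 - 3*x).
Note φ(0) = φ(1) = 0, so the boundary term u·φ vanishes.
LHS = ∫_0^1 u(x) φ'(x) dx = ∫_0^1 (-3*x^5 - x^4 + 5*x^3 + 4*x^2 - 4*x) dx. Term by term:
  ∫_0^1 -3*x^5 dx = -1/2;  ∫_0^1 -x^4 dx = -1/5;  ∫_0^1 5*x^3 dx = 5/4;
  ∫_0^1 4*x^2 dx = 4/3;  ∫_0^1 -4*x dx = -2.
Sum: -1/2 − 1/5 + 5/4 + 4/3 − 2 = -7/60.
So LHS = -7/60.
∫_0^1 v(x) φ(x) dx = ∫_0^1 (-3*x^5 + x^4 + 3*x^3 - x^2) dx. Term by term:
  ∫_0^1 -3*x^5 dx = -1/2;  ∫_0^1 x^4 dx = 1/5;  ∫_0^1 3*x^3 dx = 3/4;
  ∫_0^1 -x^2 dx = -1/3.
Sum: -1/2 + 1/5 + 3/4 − 1/3 = 7/60.
So RHS = -∫_0^1 v(x) φ(x) dx = -7/60.
LHS = RHS, so the identity holds for this test φ.
Moreover u is smooth here and v(x) = u'(x) = 3*x**2 + 2*x - 1 pointwise, so the identity holds for every test function. Hence v is the weak derivative of u.


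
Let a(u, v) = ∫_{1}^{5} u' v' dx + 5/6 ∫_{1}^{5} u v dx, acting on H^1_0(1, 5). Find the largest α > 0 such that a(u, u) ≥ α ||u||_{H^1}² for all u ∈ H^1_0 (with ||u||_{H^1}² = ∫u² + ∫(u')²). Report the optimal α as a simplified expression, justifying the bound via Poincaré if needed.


α = (π^2 + 40/3)/(π^2 + 16)

Coercivity of a(·,·) on H^1_0(1, 5) means a(u, u) ≥ α ||u||_{H^1}² for every u ∈ H^1_0.
The interval has length L = 4, and Poincaré/coercivity depend only on L. Here a(u, u) = ∫(u')² + (5/6)·∫u².
Here 0 < c = 5/6 < 1. The condition a(u,u) ≥ α||u||_{H^1}² reads (1−α)∫(u')² ≥ (α−c)∫u². Any admissible α is ≤ 1 (rapidly oscillating u have ∫u²/∫(u')² → 0), and α = 1 would force 0 ≥ (1−c)∫u², impossible since c < 1; so 1−α > 0. By the sharp Poincaré inequality on H^1_0 of an interval of length L, ∫(u')² ≥ (π/L)²∫u² with equality for the first sine mode sin(π(x−x₀)/L) (x₀ the left endpoint), so the inequality holds for all u iff (1−α)(π/L)² ≥ α − c, i.e. α ≤ ((π/L)² + c)/((π/L)² + 1) = (1 + c(L/π)²)/(1 + (L/π)²). With (π/L)² = π^2/16 and c = 5/6, the largest admissible constant is α = ((π/L)² + c)/((π/L)² + 1).
Simplifying, α = (π^2 + 40/3)/(π^2 + 16).


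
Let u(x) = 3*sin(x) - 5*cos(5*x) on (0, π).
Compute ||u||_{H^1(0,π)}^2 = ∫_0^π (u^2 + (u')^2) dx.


||u||_{H^1(0,π)}^2 = 334*π

u'(x) = 25*sin(5*x) + 3*cos(x).
Expand u² and (u')² and integrate term by term on (0, π), using: for integers n ≥ 1, ∫_0^π sin²(nx) dx = ∫_0^π cos²(nx) dx = π/2; for n ≠ n', ∫_0^π sin(nx)sin(n'x) dx = ∫_0^π cos(nx)cos(n'x) dx = 0; and by product-to-sum, ∫_0^π sin(nx)cos(n'x) dx = ½∫_0^π [sin((n+n')x) + sin((n−n')x)] dx, which is 0 when n+n' is even and 2n/(n²−n'²) when n+n' is odd (it need not vanish on (0, π)).
  u² squared terms: (-5)²·∫cos(5x)² dx = 25·π/2 = 25*π/2;  (3)²·∫sin(x)² dx = 9·π/2 = 9*π/2.
  u² cross terms: 2·(-5)·(3)·∫cos(5x)·sin(x) dx = -30·(0) = 0.
  So ∫_0^π u² dx = 25*π/2 + 9*π/2 + 0 = 17*π.
  (u')² squared terms: (3)²·∫cos(x)² dx = 9·π/2 = 9*π/2;  (25)²·∫sin(5x)² dx = 625·π/2 = 625*π/2.
  (u')² cross terms: 2·(3)·(25)·∫cos(x)·sin(5x) dx = 150·(0) = 0.
  So ∫_0^π (u')² dx = 9*π/2 + 625*π/2 + 0 = 317*π.
||u||_{H^1}^2 = (17*π) + (317*π) = 334*π.


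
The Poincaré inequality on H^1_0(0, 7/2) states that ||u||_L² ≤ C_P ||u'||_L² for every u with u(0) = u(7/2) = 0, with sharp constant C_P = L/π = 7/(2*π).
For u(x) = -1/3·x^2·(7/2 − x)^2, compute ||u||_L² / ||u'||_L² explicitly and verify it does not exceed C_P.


||u||_L² / ||u'||_L² = 7*sqrt(3)/12 < C_P = 7/(2*π).

u(x) = -1/3·x^2·(7/2 − x)^2, so u'(x) = x*(-8*x^2 + 42*x - 49)/6.
u(x) = -1/3·x^2·(7/2 − x)^2 vanishes at x = 0 and x = 7/2, so u ∈ H^1_0(0, 7/2). Differentiate via the product rule and integrate the resulting polynomials term by term.
  ∫_0^7/2 u² dx = ∫_0^7/2 (x^8/9 - 14*x^7/9 + 49*x^6/6 - 343*x^5/18 + 2401*x^4/144) dx. Term by term:
    ∫_0^7/2 x^8/9 dx = 40353607/41472;  ∫_0^7/2 -14*x^7/9 dx = -40353607/9216;  ∫_0^7/2 49*x^6/6 dx = 5764801/768;
    ∫_0^7/2 -343*x^5/18 dx = -40353607/6912;  ∫_0^7/2 2401*x^4/144 dx = 40353607/23040.
  Sum: 40353607/41472 − 40353607/9216 + 5764801/768 − 40353607/6912 + 40353607/23040 = 5764801/414720.
  ∫_0^7/2 (u')² dx = ∫_0^7/2 (16*x^6/9 - 56*x^5/3 + 637*x^4/9 - 343*x^3/3 + 2401*x^2/36) dx. Term by term:
    ∫_0^7/2 16*x^6/9 dx = 117649/72;  ∫_0^7/2 -56*x^5/3 dx = -823543/144;  ∫_0^7/2 637*x^4/9 dx = 10706059/1440;
    ∫_0^7/2 -343*x^3/3 dx = -823543/192;  ∫_0^7/2 2401*x^2/36 dx = 823543/864.
  Sum: 117649/72 − 823543/144 + 10706059/1440 − 823543/192 + 823543/864 = 117649/8640.
∫_0^7/2 u² dx = 5764801/414720, so ||u||_L² = 2401*sqrt(5)/1440.
∫_0^7/2 (u')² dx = 117649/8640, so ||u'||_L² = 343*sqrt(15)/360.
Ratio ||u||_L² / ||u'||_L² = 7*sqrt(3)/12.
Sharp Poincaré constant on H^1_0(0, 7/2) is C_P = L/π = 7/(2*π), achieved by sin(2*π/7·x).
A polynomial bump cannot attain the sharp Poincaré constant (only the first sine eigenfunction does), so the ratio is strictly less than C_P, consistent with ||u||_L² ≤ C_P ||u'||_L².


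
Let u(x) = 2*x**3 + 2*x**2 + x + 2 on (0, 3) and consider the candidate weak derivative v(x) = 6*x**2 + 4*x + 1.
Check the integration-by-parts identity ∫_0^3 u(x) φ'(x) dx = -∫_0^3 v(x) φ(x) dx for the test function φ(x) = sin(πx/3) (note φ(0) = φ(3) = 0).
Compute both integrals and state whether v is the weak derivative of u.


LHS = -204/π + 648/π^3, RHS = -204/π + 648/π^3. Yes, v = u' weakly.

u(x) = 2*x**3 + 2*x**2 + x + 2, classical derivative u'(x) = 6*x**2 + 4*x + 1.
φ(x) = sin(πx/3), so φ'(x) = π*cos(π*x/3)/3.
Note φ(0) = φ(3) = 0, so the boundary term u·φ vanishes.
LHS = ∫_0^3 u(x) φ'(x) dx = ∫_0^3 (2*π*x^3*cos(π*x/3)/3 + 2*π*x^2*cos(π*x/3)/3 + π*x*cos(π*x/3)/3 + 2*π*cos(π*x/3)/3) dx. Term by term:
  ∫_0^3 2*π*cos(π*x/3)/3 dx = 0;  ∫_0^3 π*x*cos(π*x/3)/3 dx = -6/π;  ∫_0^3 2*π*x^2*cos(π*x/3)/3 dx = -36/π;
  ∫_0^3 2*π*x^3*cos(π*x/3)/3 dx = -162/π + 648/π^3.
Sum: 0 − 6/π − 36/π + -162/π + 648/π^3 = -204/π + 648/π^3.
So LHS = -204/π + 648/π^3.
∫_0^3 v(x) φ(x) dx = ∫_0^3 (6*x^2*sin(π*x/3) + 4*x*sin(π*x/3) + sin(π*x/3)) dx. Term by term:
  ∫_0^3 4*x*sin(π*x/3) dx = 36/π;  ∫_0^3 6*x^2*sin(π*x/3) dx = -648/π^3 + 162/π;  ∫_0^3 sin(π*x/3) dx = 6/π.
Sum: 36/π + -648/π^3 + 162/π + 6/π = -648/π^3 + 204/π.
So RHS = -∫_0^3 v(x) φ(x) dx = -204/π + 648/π^3.
LHS = RHS, so the identity holds for this test φ.
Moreover u is smooth here and v(x) = u'(x) = 6*x**2 + 4*x + 1 pointwise, so the identity holds for every test function. Hence v is the weak derivative of u.


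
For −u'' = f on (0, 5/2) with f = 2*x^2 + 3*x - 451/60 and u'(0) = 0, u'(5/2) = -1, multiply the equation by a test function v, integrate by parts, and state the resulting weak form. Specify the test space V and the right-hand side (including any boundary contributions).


V = H^1(0, 5/2) (v unrestricted at boundary; u is determined up to an additive constant); weak form: ∫_0^5/2 u'v' dx = ∫_0^5/2 (2*x^2 + 3*x - 451/60) v dx − v(5/2) for all v ∈ V.

Multiply both sides by a test function v and integrate from 0 to 5/2:
  ∫_0^5/2 −u''(x) v(x) dx = ∫_0^5/2 f(x) v(x) dx.
Integrate the LHS by parts once:
  ∫_0^5/2 −u'' v dx = −[u'(x) v(x)]_0^5/2 + ∫_0^5/2 u'(x) v'(x) dx.
Thus ∫_0^5/2 u'(x) v'(x) dx = ∫_0^5/2 f(x) v(x) dx + [u'(x) v(x)]_0^5/2.
Choose V so that boundary terms are either known or forced to vanish.
u has inhomogeneous Neumann u'(0) = 0, u'(5/2) = -1. [u' v]_0^5/2 = (-1)·v(5/2) − (0)·v(0) = − v(5/2). Take V = H^1(0, 5/2); boundary term becomes part of RHS.
Weak formulation: find u (satisfying any essential BC) such that ∫_0^5/2 u'(x) v'(x) dx = ∫_0^5/2 f v dx − v(5/2) for all v ∈ V (Neumann data are natural BCs: they enter the RHS as boundary terms).
Substituting f(x) = 2*x^2 + 3*x - 451/60, the right-hand side is ∫_0^5/2 (2*x^2 + 3*x - 451/60) v dx − v(5/2).
Compatibility check (pure Neumann): taking v ≡ 1 ∈ V gives 0 = ∫_0^5/2 f dx + (-1) − (0), i.e. ∫_0^5/2 f dx must equal u'(0) − u'(5/2) = 1. Indeed ∫_0^5/2 (2*x^2 + 3*x - 451/60) dx = 1, so the data are compatible. The solution is then unique only up to an additive constant (fix it e.g. by requiring ∫_0^5/2 u dx = 0).


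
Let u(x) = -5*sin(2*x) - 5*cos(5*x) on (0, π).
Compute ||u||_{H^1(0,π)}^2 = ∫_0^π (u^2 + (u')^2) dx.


||u||_{H^1(0,π)}^2 = -5200/21 + 775*π/2

u'(x) = 25*sin(5*x) - 10*cos(2*x).
Expand u² and (u')² and integrate term by term on (0, π), using: for integers n ≥ 1, ∫_0^π sin²(nx) dx = ∫_0^π cos²(nx) dx = π/2; for n ≠ n', ∫_0^π sin(nx)sin(n'x) dx = ∫_0^π cos(nx)cos(n'x) dx = 0; and by product-to-sum, ∫_0^π sin(nx)cos(n'x) dx = ½∫_0^π [sin((n+n')x) + sin((n−n')x)] dx, which is 0 when n+n' is even and 2n/(n²−n'²) when n+n' is odd (it need not vanish on (0, π)).
  u² squared terms: (-5)²·∫cos(5x)² dx = 25·π/2 = 25*π/2;  (-5)²·∫sin(2x)² dx = 25·π/2 = 25*π/2.
  u² cross terms: 2·(-5)·(-5)·∫cos(5x)·sin(2x) dx = 50·(-4/21) = -200/21.
  So ∫_0^π u² dx = 25*π/2 + 25*π/2 − 200/21 = -200/21 + 25*π.
  (u')² squared terms: (-10)²·∫cos(2x)² dx = 100·π/2 = 50*π;  (25)²·∫sin(5x)² dx = 625·π/2 = 625*π/2.
  (u')² cross terms: 2·(-10)·(25)·∫cos(2x)·sin(5x) dx = -500·(10/21) = -5000/21.
  So ∫_0^π (u')² dx = 50*π + 625*π/2 − 5000/21 = -5000/21 + 725*π/2.
||u||_{H^1}^2 = (-200/21 + 25*π) + (-5000/21 + 725*π/2) = -5200/21 + 775*π/2.


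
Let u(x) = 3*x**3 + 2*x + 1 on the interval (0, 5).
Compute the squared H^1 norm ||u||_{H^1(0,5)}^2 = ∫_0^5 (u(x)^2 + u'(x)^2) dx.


||u||_{H^1}^2 = 6772525/42

The H^1 norm (squared) on an interval (0, L) is
  ||u||_{H^1}^2 = ∫_0^L u(x)^2 dx + ∫_0^L u'(x)^2 dx.
Compute u'(x) = 9*x**2 + 2.
Then u(x)^2 = 9*x**6 + 12*x**4 + 6*x**3 + 4*x**2 + 4*x + 1 and u'(x)^2 = 81*x**4 + 36*x**2 + 4.
Integrate each monomial from 0 to 5 using ∫_0^5 c·x^n dx = c·5^(n+1)/(n+1):
  ∫_0^5 u(x)^2 dx = ∫_0^5 (9*x^6 + 12*x^4 + 6*x^3 + 4*x^2 + 4*x + 1) dx. Term by term:
    ∫_0^5 9*x^6 dx = 703125/7;  ∫_0^5 12*x^4 dx = 7500;  ∫_0^5 6*x^3 dx = 1875/2;
    ∫_0^5 4*x^2 dx = 500/3;  ∫_0^5 4*x dx = 50;  ∫_0^5 1 dx = 5.
  Sum: 703125/7 + 7500 + 1875/2 + 500/3 + 50 + 5 = 4582435/42.
  ∫_0^5 u'(x)^2 dx = ∫_0^5 (81*x^4 + 36*x^2 + 4) dx. Term by term:
    ∫_0^5 81*x^4 dx = 50625;  ∫_0^5 36*x^2 dx = 1500;  ∫_0^5 4 dx = 20.
  Sum: 50625 + 1500 + 20 = 52145.
Adding: ||u||_{H^1}^2 = 4582435/42 + 52145 = 6772525/42.


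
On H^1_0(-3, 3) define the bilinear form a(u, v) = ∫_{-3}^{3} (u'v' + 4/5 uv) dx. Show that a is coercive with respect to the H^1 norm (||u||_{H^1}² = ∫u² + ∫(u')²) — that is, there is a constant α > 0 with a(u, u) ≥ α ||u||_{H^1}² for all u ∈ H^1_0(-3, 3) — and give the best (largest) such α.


α = (π^2 + 144/5)/(π^2 + 36)

Coercivity of a(·,·) on H^1_0(-3, 3) means a(u, u) ≥ α ||u||_{H^1}² for every u ∈ H^1_0.
The interval has length L = 6, and Poincaré/coercivity depend only on L. Here a(u, u) = ∫(u')² + (4/5)·∫u².
Here 0 < c = 4/5 < 1. The condition a(u,u) ≥ α||u||_{H^1}² reads (1−α)∫(u')² ≥ (α−c)∫u². Any admissible α is ≤ 1 (rapidly oscillating u have ∫u²/∫(u')² → 0), and α = 1 would force 0 ≥ (1−c)∫u², impossible since c < 1; so 1−α > 0. By the sharp Poincaré inequality on H^1_0 of an interval of length L, ∫(u')² ≥ (π/L)²∫u² with equality for the first sine mode sin(π(x−x₀)/L) (x₀ the left endpoint), so the inequality holds for all u iff (1−α)(π/L)² ≥ α − c, i.e. α ≤ ((π/L)² + c)/((π/L)² + 1) = (1 + c(L/π)²)/(1 + (L/π)²). With (π/L)² = π^2/36 and c = 4/5, the largest admissible constant is α = ((π/L)² + c)/((π/L)² + 1).
Simplifying, α = (π^2 + 144/5)/(π^2 + 36).


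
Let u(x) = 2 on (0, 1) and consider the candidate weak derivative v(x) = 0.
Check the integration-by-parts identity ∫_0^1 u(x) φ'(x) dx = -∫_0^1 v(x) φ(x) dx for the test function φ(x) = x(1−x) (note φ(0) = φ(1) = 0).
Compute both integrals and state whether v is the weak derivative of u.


LHS = 0, RHS = 0. Yes, v = u' weakly.

u(x) = 2, classical derivative u'(x) = 0.
φ(x) = x(1−x), so φ'(x) = 1 - 2*x.
Note φ(0) = φ(1) = 0, so the boundary term u·φ vanishes.
LHS = ∫_0^1 u(x) φ'(x) dx = ∫_0^1 (2 - 4*x) dx. Term by term:
  ∫_0^1 -4*x dx = -2;  ∫_0^1 2 dx = 2.
Sum: -2 + 2 = 0.
So LHS = 0.
∫_0^1 v(x) φ(x) dx = ∫_0^1 (0) dx. Term by term:
  ∫_0^1 0 dx = 0.
So RHS = -∫_0^1 v(x) φ(x) dx = 0.
LHS = RHS, so the identity holds for this test φ.
Moreover u is smooth here and v(x) = u'(x) = 0 pointwise, so the identity holds for every test function. Hence v is the weak derivative of u.


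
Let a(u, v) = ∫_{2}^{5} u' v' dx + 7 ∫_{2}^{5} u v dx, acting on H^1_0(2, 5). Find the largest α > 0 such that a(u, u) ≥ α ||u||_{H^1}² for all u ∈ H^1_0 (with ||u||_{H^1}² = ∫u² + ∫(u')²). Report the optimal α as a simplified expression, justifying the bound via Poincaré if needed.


α = 1

Coercivity of a(·,·) on H^1_0(2, 5) means a(u, u) ≥ α ||u||_{H^1}² for every u ∈ H^1_0.
The interval has length L = 3, and Poincaré/coercivity depend only on L. Here a(u, u) = ∫(u')² + (7)·∫u².
Here c = 7 ≥ 1, so a(u,u) = ∫(u')² + c∫u² ≥ ∫(u')² + ∫u² = ||u||_{H^1}², i.e. α = 1 works. No larger α is possible: a(u,u) ≥ α||u||_{H^1}² means (1−α)∫(u')² ≥ (α−c)∫u², and for the modes u_n = sin(nπ(x−x₀)/L) (x₀ the left endpoint) one has ∫u_n²/∫(u_n')² = (L/(nπ))² → 0, so a(u_n,u_n)/||u_n||_{H^1}² → 1. Hence the optimal constant is α = 1.
Therefore α = 1.


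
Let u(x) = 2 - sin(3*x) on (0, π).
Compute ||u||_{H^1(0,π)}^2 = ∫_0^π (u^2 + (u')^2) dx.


||u||_{H^1(0,π)}^2 = -8/3 + 9*π

u'(x) = -3*cos(3*x).
Expand u² and (u')² and integrate term by term on (0, π), using: for integers n ≥ 1, ∫_0^π sin²(nx) dx = ∫_0^π cos²(nx) dx = π/2; for n ≠ n', ∫_0^π sin(nx)sin(n'x) dx = ∫_0^π cos(nx)cos(n'x) dx = 0; and by product-to-sum, ∫_0^π sin(nx)cos(n'x) dx = ½∫_0^π [sin((n+n')x) + sin((n−n')x)] dx, which is 0 when n+n' is even and 2n/(n²−n'²) when n+n' is odd (it need not vanish on (0, π)). For the constant mode: ∫_0^π 1 dx = π, ∫_0^π cos(nx) dx = 0, ∫_0^π sin(nx) dx = (1−(−1)^n)/n.
  u² squared terms: (2)²·∫1 dx = 4·π = 4*π;  (-1)²·∫sin(3x)² dx = 1·π/2 = π/2.
  u² cross terms: 2·(2)·(-1)·∫1·sin(3x) dx = -4·(2/3) = -8/3.
  So ∫_0^π u² dx = 4*π + π/2 − 8/3 = -8/3 + 9*π/2.
  (u')² squared terms: (-3)²·∫cos(3x)² dx = 9·π/2 = 9*π/2.
  So ∫_0^π (u')² dx = 9*π/2.
||u||_{H^1}^2 = (-8/3 + 9*π/2) + (9*π/2) = -8/3 + 9*π.


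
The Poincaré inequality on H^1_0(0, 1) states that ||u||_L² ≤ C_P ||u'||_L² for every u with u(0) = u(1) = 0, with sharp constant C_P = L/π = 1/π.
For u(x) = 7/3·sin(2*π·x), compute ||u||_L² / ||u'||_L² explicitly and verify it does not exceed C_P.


||u||_L² / ||u'||_L² = 1/(2*π) < C_P = 1/π.

u(x) = 7/3·sin(2*π·x), so u'(x) = 14*π*cos(2*π*x)/3.
Writing u(x) = A·sin(kπx/L) with A = 7/3 and k = 2, use ∫_0^L sin²(kπx/L) dx = L/2 and ∫_0^L cos²(kπx/L) dx = L/2.
u² = 49/9·sin²(2*π·x) and (u')² = 196*π^2/9·cos²(2*π·x), and each of sin², cos² integrates to L/2 = 1/2 over (0, 1).
∫_0^1 u² dx = 49/18, so ||u||_L² = 7*sqrt(2)/6.
∫_0^1 (u')² dx = 98*π^2/9, so ||u'||_L² = 7*sqrt(2)*π/3.
Ratio ||u||_L² / ||u'||_L² = 1/(2*π).
Sharp Poincaré constant on H^1_0(0, 1) is C_P = L/π = 1/π, achieved by sin(π·x).
This is the k = 2 harmonic; the ratio L/(kπ) is strictly less than C_P = L/π, consistent with the sharp inequality ||u||_L² ≤ C_P ||u'||_L².


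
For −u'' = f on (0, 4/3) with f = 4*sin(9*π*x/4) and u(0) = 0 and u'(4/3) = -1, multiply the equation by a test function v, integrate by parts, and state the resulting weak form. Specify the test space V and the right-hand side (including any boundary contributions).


V = {v ∈ H^1(0, 4/3) : v(0) = 0} (test functions vanish at x = 0 where u is specified); weak form: ∫_0^4/3 u'v' dx = ∫_0^4/3 (4*sin(9*π*x/4)) v dx − v(4/3) for all v ∈ V.

Multiply both sides by a test function v and integrate from 0 to 4/3:
  ∫_0^4/3 −u''(x) v(x) dx = ∫_0^4/3 f(x) v(x) dx.
Integrate the LHS by parts once:
  ∫_0^4/3 −u'' v dx = −[u'(x) v(x)]_0^4/3 + ∫_0^4/3 u'(x) v'(x) dx.
Thus ∫_0^4/3 u'(x) v'(x) dx = ∫_0^4/3 f(x) v(x) dx + [u'(x) v(x)]_0^4/3.
Choose V so that boundary terms are either known or forced to vanish.
Mixed BC: u(0) = 0 (Dirichlet) and u'(4/3) = -1 (Neumann). Define V = {v ∈ H^1(0, 4/3) : v(0) = 0}. Then [u' v]_0^4/3 = u'(4/3)·v(4/3) − u'(0)·0 = − v(4/3).
Weak formulation: find u (satisfying any essential BC) such that ∫_0^4/3 u'(x) v'(x) dx = ∫_0^4/3 f v dx − v(4/3) for all v ∈ V (Dirichlet at 0 absorbed into V; Neumann datum at x = 4/3 contributes the boundary term).
Substituting f(x) = 4*sin(9*π*x/4), the right-hand side is ∫_0^4/3 (4*sin(9*π*x/4)) v dx − v(4/3).


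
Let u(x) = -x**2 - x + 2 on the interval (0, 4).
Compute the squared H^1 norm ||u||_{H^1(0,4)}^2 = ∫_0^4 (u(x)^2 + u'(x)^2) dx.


||u||_{H^1}^2 = 5612/15

The H^1 norm (squared) on an interval (0, L) is
  ||u||_{H^1}^2 = ∫_0^L u(x)^2 dx + ∫_0^L u'(x)^2 dx.
Compute u'(x) = -2*x - 1.
Then u(x)^2 = x**4 + 2*x**3 - 3*x**2 - 4*x + 4 and u'(x)^2 = 4*x**2 + 4*x + 1.
Integrate each monomial from 0 to 4 using ∫_0^4 c·x^n dx = c·4^(n+1)/(n+1):
  ∫_0^4 u(x)^2 dx = ∫_0^4 (x^4 + 2*x^3 - 3*x^2 - 4*x + 4) dx. Term by term:
    ∫_0^4 x^4 dx = 1024/5;  ∫_0^4 2*x^3 dx = 128;  ∫_0^4 -3*x^2 dx = -64;
    ∫_0^4 -4*x dx = -32;  ∫_0^4 4 dx = 16.
  Sum: 1024/5 + 128 − 64 − 32 + 16 = 1264/5.
  ∫_0^4 u'(x)^2 dx = ∫_0^4 (4*x^2 + 4*x + 1) dx. Term by term:
    ∫_0^4 4*x^2 dx = 256/3;  ∫_0^4 4*x dx = 32;  ∫_0^4 1 dx = 4.
  Sum: 256/3 + 32 + 4 = 364/3.
Adding: ||u||_{H^1}^2 = 1264/5 + 364/3 = 5612/15.


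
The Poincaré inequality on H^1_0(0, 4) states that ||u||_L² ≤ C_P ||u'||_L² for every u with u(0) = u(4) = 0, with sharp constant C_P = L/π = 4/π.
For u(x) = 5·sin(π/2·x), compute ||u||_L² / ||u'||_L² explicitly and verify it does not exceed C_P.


||u||_L² / ||u'||_L² = 2/π < C_P = 4/π.

u(x) = 5·sin(π/2·x), so u'(x) = 5*π*cos(π*x/2)/2.
Writing u(x) = A·sin(kπx/L) with A = 5 and k = 2, use ∫_0^L sin²(kπx/L) dx = L/2 and ∫_0^L cos²(kπx/L) dx = L/2.
u² = 25·sin²(π/2·x) and (u')² = 25*π^2/4·cos²(π/2·x), and each of sin², cos² integrates to L/2 = 2 over (0, 4).
∫_0^4 u² dx = 50, so ||u||_L² = 5*sqrt(2).
∫_0^4 (u')² dx = 25*π^2/2, so ||u'||_L² = 5*sqrt(2)*π/2.
Ratio ||u||_L² / ||u'||_L² = 2/π.
Sharp Poincaré constant on H^1_0(0, 4) is C_P = L/π = 4/π, achieved by sin(π/4·x).
This is the k = 2 harmonic; the ratio L/(kπ) is strictly less than C_P = L/π, consistent with the sharp inequality ||u||_L² ≤ C_P ||u'||_L².


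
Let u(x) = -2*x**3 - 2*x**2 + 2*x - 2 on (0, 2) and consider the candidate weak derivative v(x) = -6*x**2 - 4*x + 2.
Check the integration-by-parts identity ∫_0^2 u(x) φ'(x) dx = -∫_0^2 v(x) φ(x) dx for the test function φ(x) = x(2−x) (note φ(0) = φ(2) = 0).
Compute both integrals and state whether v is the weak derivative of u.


LHS = 184/15, RHS = 184/15. Yes, v = u' weakly.

u(x) = -2*x**3 - 2*x**2 + 2*x - 2, classical derivative u'(x) = -6*x**2 - 4*x + 2.
φ(x) = x(2−x), so φ'(x) = 2 - 2*x.
Note φ(0) = φ(2) = 0, so the boundary term u·φ vanishes.
LHS = ∫_0^2 u(x) φ'(x) dx = ∫_0^2 (4*x^4 - 8*x^2 + 8*x - 4) dx. Term by term:
  ∫_0^2 4*x^4 dx = 128/5;  ∫_0^2 -8*x^2 dx = -64/3;  ∫_0^2 8*x dx = 16;
  ∫_0^2 -4 dx = -8.
Sum: 128/5 − 64/3 + 16 − 8 = 184/15.
So LHS = 184/15.
∫_0^2 v(x) φ(x) dx = ∫_0^2 (6*x^4 - 8*x^3 - 10*x^2 + 4*x) dx. Term by term:
  ∫_0^2 6*x^4 dx = 192/5;  ∫_0^2 -8*x^3 dx = -32;  ∫_0^2 -10*x^2 dx = -80/3;
  ∫_0^2 4*x dx = 8.
Sum: 192/5 − 32 − 80/3 + 8 = -184/15.
So RHS = -∫_0^2 v(x) φ(x) dx = 184/15.
LHS = RHS, so the identity holds for this test φ.
Moreover u is smooth here and v(x) = u'(x) = -6*x**2 - 4*x + 2 pointwise, so the identity holds for every test function. Hence v is the weak derivative of u.


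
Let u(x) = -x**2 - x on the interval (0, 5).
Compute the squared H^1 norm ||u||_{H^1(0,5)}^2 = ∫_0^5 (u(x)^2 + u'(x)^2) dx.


||u||_{H^1}^2 = 7205/6

The H^1 norm (squared) on an interval (0, L) is
  ||u||_{H^1}^2 = ∫_0^L u(x)^2 dx + ∫_0^L u'(x)^2 dx.
Compute u'(x) = -2*x - 1.
Then u(x)^2 = x**4 + 2*x**3 + x**2 and u'(x)^2 = 4*x**2 + 4*x + 1.
Integrate each monomial from 0 to 5 using ∫_0^5 c·x^n dx = c·5^(n+1)/(n+1):
  ∫_0^5 u(x)^2 dx = ∫_0^5 (x^4 + 2*x^3 + x^2) dx. Term by term:
    ∫_0^5 x^4 dx = 625;  ∫_0^5 2*x^3 dx = 625/2;  ∫_0^5 x^2 dx = 125/3.
  Sum: 625 + 625/2 + 125/3 = 5875/6.
  ∫_0^5 u'(x)^2 dx = ∫_0^5 (4*x^2 + 4*x + 1) dx. Term by term:
    ∫_0^5 4*x^2 dx = 500/3;  ∫_0^5 4*x dx = 50;  ∫_0^5 1 dx = 5.
  Sum: 500/3 + 50 + 5 = 665/3.
Adding: ||u||_{H^1}^2 = 5875/6 + 665/3 = 7205/6.


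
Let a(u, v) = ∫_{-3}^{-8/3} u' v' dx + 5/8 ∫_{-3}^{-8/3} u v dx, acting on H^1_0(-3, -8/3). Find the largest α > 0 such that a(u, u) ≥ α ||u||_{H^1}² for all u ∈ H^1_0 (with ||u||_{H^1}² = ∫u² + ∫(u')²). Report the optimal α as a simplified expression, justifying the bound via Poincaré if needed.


α = (5 + 72*π^2)/(8*(1 + 9*π^2))

Coercivity of a(·,·) on H^1_0(-3, -8/3) means a(u, u) ≥ α ||u||_{H^1}² for every u ∈ H^1_0.
The interval has length L = 1/3, and Poincaré/coercivity depend only on L. Here a(u, u) = ∫(u')² + (5/8)·∫u².
Here 0 < c = 5/8 < 1. The condition a(u,u) ≥ α||u||_{H^1}² reads (1−α)∫(u')² ≥ (α−c)∫u². Any admissible α is ≤ 1 (rapidly oscillating u have ∫u²/∫(u')² → 0), and α = 1 would force 0 ≥ (1−c)∫u², impossible since c < 1; so 1−α > 0. By the sharp Poincaré inequality on H^1_0 of an interval of length L, ∫(u')² ≥ (π/L)²∫u² with equality for the first sine mode sin(π(x−x₀)/L) (x₀ the left endpoint), so the inequality holds for all u iff (1−α)(π/L)² ≥ α − c, i.e. α ≤ ((π/L)² + c)/((π/L)² + 1) = (1 + c(L/π)²)/(1 + (L/π)²). With (π/L)² = 9*π^2 and c = 5/8, the largest admissible constant is α = ((π/L)² + c)/((π/L)² + 1).
Simplifying, α = (5 + 72*π^2)/(8*(1 + 9*π^2)).


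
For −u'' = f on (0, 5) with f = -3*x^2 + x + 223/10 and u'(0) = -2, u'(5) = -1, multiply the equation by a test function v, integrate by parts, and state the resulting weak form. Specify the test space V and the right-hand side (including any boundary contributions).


V = H^1(0, 5) (v unrestricted at boundary; u is determined up to an additive constant); weak form: ∫_0^5 u'v' dx = ∫_0^5 (-3*x^2 + x + 223/10) v dx − v(5) + 2·v(0) for all v ∈ V.

Multiply both sides by a test function v and integrate from 0 to 5:
  ∫_0^5 −u''(x) v(x) dx = ∫_0^5 f(x) v(x) dx.
Integrate the LHS by parts once:
  ∫_0^5 −u'' v dx = −[u'(x) v(x)]_0^5 + ∫_0^5 u'(x) v'(x) dx.
Thus ∫_0^5 u'(x) v'(x) dx = ∫_0^5 f(x) v(x) dx + [u'(x) v(x)]_0^5.
Choose V so that boundary terms are either known or forced to vanish.
u has inhomogeneous Neumann u'(0) = -2, u'(5) = -1. [u' v]_0^5 = (-1)·v(5) − (-2)·v(0) = − v(5) + 2·v(0). Take V = H^1(0, 5); boundary term becomes part of RHS.
Weak formulation: find u (satisfying any essential BC) such that ∫_0^5 u'(x) v'(x) dx = ∫_0^5 f v dx − v(5) + 2·v(0) for all v ∈ V (Neumann data are natural BCs: they enter the RHS as boundary terms).
Substituting f(x) = -3*x^2 + x + 223/10, the right-hand side is ∫_0^5 (-3*x^2 + x + 223/10) v dx − v(5) + 2·v(0).
Compatibility check (pure Neumann): taking v ≡ 1 ∈ V gives 0 = ∫_0^5 f dx + (-1) − (-2), i.e. ∫_0^5 f dx must equal u'(0) − u'(5) = -1. Indeed ∫_0^5 (-3*x^2 + x + 223/10) dx = -1, so the data are compatible. The solution is then unique only up to an additive constant (fix it e.g. by requiring ∫_0^5 u dx = 0).


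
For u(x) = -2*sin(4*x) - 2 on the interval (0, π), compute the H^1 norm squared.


||u||_{H^1(0,π)}^2 = 38*π

u'(x) = -8*cos(4*x).
Expand u² and (u')² and integrate term by term on (0, π), using: for integers n ≥ 1, ∫_0^π sin²(nx) dx = ∫_0^π cos²(nx) dx = π/2; for n ≠ n', ∫_0^π sin(nx)sin(n'x) dx = ∫_0^π cos(nx)cos(n'x) dx = 0; and by product-to-sum, ∫_0^π sin(nx)cos(n'x) dx = ½∫_0^π [sin((n+n')x) + sin((n−n')x)] dx, which is 0 when n+n' is even and 2n/(n²−n'²) when n+n' is odd (it need not vanish on (0, π)). For the constant mode: ∫_0^π 1 dx = π, ∫_0^π cos(nx) dx = 0, ∫_0^π sin(nx) dx = (1−(−1)^n)/n.
  u² squared terms: (-2)²·∫1 dx = 4·π = 4*π;  (-2)²·∫sin(4x)² dx = 4·π/2 = 2*π.
  u² cross terms: 2·(-2)·(-2)·∫1·sin(4x) dx = 8·(0) = 0.
  So ∫_0^π u² dx = 4*π + 2*π + 0 = 6*π.
  (u')² squared terms: (-8)²·∫cos(4x)² dx = 64·π/2 = 32*π.
  So ∫_0^π (u')² dx = 32*π.
||u||_{H^1}^2 = (6*π) + (32*π) = 38*π.


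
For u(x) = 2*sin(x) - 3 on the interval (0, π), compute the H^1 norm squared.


||u||_{H^1(0,π)}^2 = -24 + 13*π

u'(x) = 2*cos(x).
Expand u² and (u')² and integrate term by term on (0, π), using: for integers n ≥ 1, ∫_0^π sin²(nx) dx = ∫_0^π cos²(nx) dx = π/2; for n ≠ n', ∫_0^π sin(nx)sin(n'x) dx = ∫_0^π cos(nx)cos(n'x) dx = 0; and by product-to-sum, ∫_0^π sin(nx)cos(n'x) dx = ½∫_0^π [sin((n+n')x) + sin((n−n')x)] dx, which is 0 when n+n' is even and 2n/(n²−n'²) when n+n' is odd (it need not vanish on (0, π)). For the constant mode: ∫_0^π 1 dx = π, ∫_0^π cos(nx) dx = 0, ∫_0^π sin(nx) dx = (1−(−1)^n)/n.
  u² squared terms: (-3)²·∫1 dx = 9·π = 9*π;  (2)²·∫sin(x)² dx = 4·π/2 = 2*π.
  u² cross terms: 2·(-3)·(2)·∫1·sin(x) dx = -12·(2) = -24.
  So ∫_0^π u² dx = 9*π + 2*π − 24 = -24 + 11*π.
  (u')² squared terms: (2)²·∫cos(x)² dx = 4·π/2 = 2*π.
  So ∫_0^π (u')² dx = 2*π.
||u||_{H^1}^2 = (-24 + 11*π) + (2*π) = -24 + 13*π.


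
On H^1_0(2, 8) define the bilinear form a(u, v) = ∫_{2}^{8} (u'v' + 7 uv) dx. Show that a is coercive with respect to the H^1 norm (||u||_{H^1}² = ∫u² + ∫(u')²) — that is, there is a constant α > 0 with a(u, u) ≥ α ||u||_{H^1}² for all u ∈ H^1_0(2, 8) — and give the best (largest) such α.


α = 1

Coercivity of a(·,·) on H^1_0(2, 8) means a(u, u) ≥ α ||u||_{H^1}² for every u ∈ H^1_0.
The interval has length L = 6, and Poincaré/coercivity depend only on L. Here a(u, u) = ∫(u')² + (7)·∫u².
Here c = 7 ≥ 1, so a(u,u) = ∫(u')² + c∫u² ≥ ∫(u')² + ∫u² = ||u||_{H^1}², i.e. α = 1 works. No larger α is possible: a(u,u) ≥ α||u||_{H^1}² means (1−α)∫(u')² ≥ (α−c)∫u², and for the modes u_n = sin(nπ(x−x₀)/L) (x₀ the left endpoint) one has ∫u_n²/∫(u_n')² = (L/(nπ))² → 0, so a(u_n,u_n)/||u_n||_{H^1}² → 1. Hence the optimal constant is α = 1.
Therefore α = 1.


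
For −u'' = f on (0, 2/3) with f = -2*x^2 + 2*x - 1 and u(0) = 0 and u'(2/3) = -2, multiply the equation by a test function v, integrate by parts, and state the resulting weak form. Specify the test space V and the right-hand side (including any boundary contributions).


V = {v ∈ H^1(0, 2/3) : v(0) = 0} (test functions vanish at x = 0 where u is specified); weak form: ∫_0^2/3 u'v' dx = ∫_0^2/3 (-2*x^2 + 2*x - 1) v dx − 2·v(2/3) for all v ∈ V.

Multiply both sides by a test function v and integrate from 0 to 2/3:
  ∫_0^2/3 −u''(x) v(x) dx = ∫_0^2/3 f(x) v(x) dx.
Integrate the LHS by parts once:
  ∫_0^2/3 −u'' v dx = −[u'(x) v(x)]_0^2/3 + ∫_0^2/3 u'(x) v'(x) dx.
Thus ∫_0^2/3 u'(x) v'(x) dx = ∫_0^2/3 f(x) v(x) dx + [u'(x) v(x)]_0^2/3.
Choose V so that boundary terms are either known or forced to vanish.
Mixed BC: u(0) = 0 (Dirichlet) and u'(2/3) = -2 (Neumann). Define V = {v ∈ H^1(0, 2/3) : v(0) = 0}. Then [u' v]_0^2/3 = u'(2/3)·v(2/3) − u'(0)·0 = − 2·v(2/3).
Weak formulation: find u (satisfying any essential BC) such that ∫_0^2/3 u'(x) v'(x) dx = ∫_0^2/3 f v dx − 2·v(2/3) for all v ∈ V (Dirichlet at 0 absorbed into V; Neumann datum at x = 2/3 contributes the boundary term).
Substituting f(x) = -2*x^2 + 2*x - 1, the right-hand side is ∫_0^2/3 (-2*x^2 + 2*x - 1) v dx − 2·v(2/3).


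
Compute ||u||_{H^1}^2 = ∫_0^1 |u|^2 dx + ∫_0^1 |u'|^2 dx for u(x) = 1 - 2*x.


||u||_{H^1}^2 = 13/3

The H^1 norm (squared) on an interval (0, L) is
  ||u||_{H^1}^2 = ∫_0^L u(x)^2 dx + ∫_0^L u'(x)^2 dx.
Compute u'(x) = -2.
Then u(x)^2 = 4*x**2 - 4*x + 1 and u'(x)^2 = 4.
Integrate each monomial from 0 to 1 using ∫_0^1 c·x^n dx = c·1^(n+1)/(n+1):
  ∫_0^1 u(x)^2 dx = ∫_0^1 (4*x^2 - 4*x + 1) dx. Term by term:
    ∫_0^1 4*x^2 dx = 4/3;  ∫_0^1 -4*x dx = -2;  ∫_0^1 1 dx = 1.
  Sum: 4/3 − 2 + 1 = 1/3.
  ∫_0^1 u'(x)^2 dx = ∫_0^1 (4) dx. Term by term:
    ∫_0^1 4 dx = 4.
Adding: ||u||_{H^1}^2 = 1/3 + 4 = 13/3.


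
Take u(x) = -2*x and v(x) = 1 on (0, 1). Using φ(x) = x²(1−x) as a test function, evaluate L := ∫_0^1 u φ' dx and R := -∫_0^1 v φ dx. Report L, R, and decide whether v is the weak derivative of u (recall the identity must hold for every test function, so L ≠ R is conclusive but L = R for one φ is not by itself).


LHS = 1/6, RHS = -1/12. No, v is not the weak derivative of u.

u(x) = -2*x, classical derivative u'(x) = -2.
φ(x) = x²(1−x), so φ'(x) = x*(2 - 3*x).
Note φ(0) = φ(1) = 0, so the boundary term u·φ vanishes.
LHS = ∫_0^1 u(x) φ'(x) dx = ∫_0^1 (6*x^3 - 4*x^2) dx. Term by term:
  ∫_0^1 6*x^3 dx = 3/2;  ∫_0^1 -4*x^2 dx = -4/3.
Sum: 3/2 − 4/3 = 1/6.
So LHS = 1/6.
∫_0^1 v(x) φ(x) dx = ∫_0^1 (-x^3 + x^2) dx. Term by term:
  ∫_0^1 -x^3 dx = -1/4;  ∫_0^1 x^2 dx = 1/3.
Sum: -1/4 + 1/3 = 1/12.
So RHS = -∫_0^1 v(x) φ(x) dx = -1/12.
LHS − RHS = 1/4 ≠ 0, so the identity fails.
(For a valid weak derivative the identity must hold for EVERY test function, in particular this one. The failure shows v is NOT the weak derivative of u.)
Correct weak derivative would be u'(x) = -2.


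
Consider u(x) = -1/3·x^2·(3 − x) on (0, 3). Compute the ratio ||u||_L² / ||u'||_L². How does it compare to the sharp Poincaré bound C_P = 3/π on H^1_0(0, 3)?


||u||_L² / ||u'||_L² = 3*sqrt(14)/14 < C_P = 3/π.

u(x) = -1/3·x^2·(3 − x), so u'(x) = x*(x - 2).
u(x) = -1/3·x^2·(3 − x) vanishes at x = 0 and x = 3, so u ∈ H^1_0(0, 3). Differentiate via the product rule and integrate the resulting polynomials term by term.
  ∫_0^3 u² dx = ∫_0^3 (x^6/9 - 2*x^5/3 + x^4) dx. Term by term:
    ∫_0^3 x^6/9 dx = 243/7;  ∫_0^3 -2*x^5/3 dx = -81;  ∫_0^3 x^4 dx = 243/5.
  Sum: 243/7 − 81 + 243/5 = 81/35.
  ∫_0^3 (u')² dx = ∫_0^3 (x^4 - 4*x^3 + 4*x^2) dx. Term by term:
    ∫_0^3 x^4 dx = 243/5;  ∫_0^3 -4*x^3 dx = -81;  ∫_0^3 4*x^2 dx = 36.
  Sum: 243/5 − 81 + 36 = 18/5.
∫_0^3 u² dx = 81/35, so ||u||_L² = 9*sqrt(35)/35.
∫_0^3 (u')² dx = 18/5, so ||u'||_L² = 3*sqrt(10)/5.
Ratio ||u||_L² / ||u'||_L² = 3*sqrt(14)/14.
Sharp Poincaré constant on H^1_0(0, 3) is C_P = L/π = 3/π, achieved by sin(π/3·x).
A polynomial bump cannot attain the sharp Poincaré constant (only the first sine eigenfunction does), so the ratio is strictly less than C_P, consistent with ||u||_L² ≤ C_P ||u'||_L².


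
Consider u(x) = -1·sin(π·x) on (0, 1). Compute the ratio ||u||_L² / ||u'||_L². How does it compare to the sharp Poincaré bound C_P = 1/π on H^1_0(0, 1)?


||u||_L² / ||u'||_L² = 1/π = C_P.

u(x) = -1·sin(π·x), so u'(x) = -π*cos(π*x).
Writing u(x) = A·sin(kπx/L) with A = -1 and k = 1, use ∫_0^L sin²(kπx/L) dx = L/2 and ∫_0^L cos²(kπx/L) dx = L/2.
u² = 1·sin²(π·x) and (u')² = π^2·cos²(π·x), and each of sin², cos² integrates to L/2 = 1/2 over (0, 1).
∫_0^1 u² dx = 1/2, so ||u||_L² = sqrt(2)/2.
∫_0^1 (u')² dx = π^2/2, so ||u'||_L² = sqrt(2)*π/2.
Ratio ||u||_L² / ||u'||_L² = 1/π.
Sharp Poincaré constant on H^1_0(0, 1) is C_P = L/π = 1/π, achieved by sin(π·x).
This is the k = 1 eigenfunction (up to amplitude), so the ratio equals the sharp Poincaré constant exactly.


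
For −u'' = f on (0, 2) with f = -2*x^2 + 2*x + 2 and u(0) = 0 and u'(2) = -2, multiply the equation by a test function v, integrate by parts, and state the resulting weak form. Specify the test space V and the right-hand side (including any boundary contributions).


V = {v ∈ H^1(0, 2) : v(0) = 0} (test functions vanish at x = 0 where u is specified); weak form: ∫_0^2 u'v' dx = ∫_0^2 (-2*x^2 + 2*x + 2) v dx − 2·v(2) for all v ∈ V.

Multiply both sides by a test function v and integrate from 0 to 2:
  ∫_0^2 −u''(x) v(x) dx = ∫_0^2 f(x) v(x) dx.
Integrate the LHS by parts once:
  ∫_0^2 −u'' v dx = −[u'(x) v(x)]_0^2 + ∫_0^2 u'(x) v'(x) dx.
Thus ∫_0^2 u'(x) v'(x) dx = ∫_0^2 f(x) v(x) dx + [u'(x) v(x)]_0^2.
Choose V so that boundary terms are either known or forced to vanish.
Mixed BC: u(0) = 0 (Dirichlet) and u'(2) = -2 (Neumann). Define V = {v ∈ H^1(0, 2) : v(0) = 0}. Then [u' v]_0^2 = u'(2)·v(2) − u'(0)·0 = − 2·v(2).
Weak formulation: find u (satisfying any essential BC) such that ∫_0^2 u'(x) v'(x) dx = ∫_0^2 f v dx − 2·v(2) for all v ∈ V (Dirichlet at 0 absorbed into V; Neumann datum at x = 2 contributes the boundary term).
Substituting f(x) = -2*x^2 + 2*x + 2, the right-hand side is ∫_0^2 (-2*x^2 + 2*x + 2) v dx − 2·v(2).


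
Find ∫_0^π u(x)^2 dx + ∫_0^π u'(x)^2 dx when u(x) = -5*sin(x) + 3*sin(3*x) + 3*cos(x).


||u||_{H^1(0,π)}^2 = 79*π

u'(x) = -3*sin(x) - 5*cos(x) + 9*cos(3*x).
Expand u² and (u')² and integrate term by term on (0, π), using: for integers n ≥ 1, ∫_0^π sin²(nx) dx = ∫_0^π cos²(nx) dx = π/2; for n ≠ n', ∫_0^π sin(nx)sin(n'x) dx = ∫_0^π cos(nx)cos(n'x) dx = 0; and by product-to-sum, ∫_0^π sin(nx)cos(n'x) dx = ½∫_0^π [sin((n+n')x) + sin((n−n')x)] dx, which is 0 when n+n' is even and 2n/(n²−n'²) when n+n' is odd (it need not vanish on (0, π)).
  u² squared terms: (-5)²·∫sin(x)² dx = 25·π/2 = 25*π/2;  (3)²·∫cos(x)² dx = 9·π/2 = 9*π/2;  (3)²·∫sin(3x)² dx = 9·π/2 = 9*π/2.
  u² cross terms: 2·(-5)·(3)·∫sin(x)·cos(x) dx = -30·(0) = 0;  2·(-5)·(3)·∫sin(x)·sin(3x) dx = -30·(0) = 0;  2·(3)·(3)·∫cos(x)·sin(3x) dx = 18·(0) = 0.
  So ∫_0^π u² dx = 25*π/2 + 9*π/2 + 9*π/2 + 0 + 0 + 0 = 43*π/2.
  (u')² squared terms: (-5)²·∫cos(x)² dx = 25·π/2 = 25*π/2;  (-3)²·∫sin(x)² dx = 9·π/2 = 9*π/2;  (9)²·∫cos(3x)² dx = 81·π/2 = 81*π/2.
  (u')² cross terms: 2·(-5)·(-3)·∫cos(x)·sin(x) dx = 30·(0) = 0;  2·(-5)·(9)·∫cos(x)·cos(3x) dx = -90·(0) = 0;  2·(-3)·(9)·∫sin(x)·cos(3x) dx = -54·(0) = 0.
  So ∫_0^π (u')² dx = 25*π/2 + 9*π/2 + 81*π/2 + 0 + 0 + 0 = 115*π/2.
||u||_{H^1}^2 = (43*π/2) + (115*π/2) = 79*π.


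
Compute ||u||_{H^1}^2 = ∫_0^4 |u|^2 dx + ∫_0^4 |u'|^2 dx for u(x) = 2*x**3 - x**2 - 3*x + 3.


||u||_{H^1}^2 = 226232/21

The H^1 norm (squared) on an interval (0, L) is
  ||u||_{H^1}^2 = ∫_0^L u(x)^2 dx + ∫_0^L u'(x)^2 dx.
Compute u'(x) = 6*x**2 - 2*x - 3.
Then u(x)^2 = 4*x**6 - 4*x**5 - 11*x**4 + 18*x**3 + 3*x**2 - 18*x + 9 and u'(x)^2 = 36*x**4 - 24*x**3 - 32*x**2 + 12*x + 9.
Integrate each monomial from 0 to 4 using ∫_0^4 c·x^n dx = c·4^(n+1)/(n+1):
  ∫_0^4 u(x)^2 dx = ∫_0^4 (4*x^6 - 4*x^5 - 11*x^4 + 18*x^3 + 3*x^2 - 18*x + 9) dx. Term by term:
    ∫_0^4 4*x^6 dx = 65536/7;  ∫_0^4 -4*x^5 dx = -8192/3;  ∫_0^4 -11*x^4 dx = -11264/5;
    ∫_0^4 18*x^3 dx = 1152;  ∫_0^4 3*x^2 dx = 64;  ∫_0^4 -18*x dx = -144;
    ∫_0^4 9 dx = 36.
  Sum: 65536/7 − 8192/3 − 11264/5 + 1152 + 64 − 144 + 36 = 576116/105.
  ∫_0^4 u'(x)^2 dx = ∫_0^4 (36*x^4 - 24*x^3 - 32*x^2 + 12*x + 9) dx. Term by term:
    ∫_0^4 36*x^4 dx = 36864/5;  ∫_0^4 -24*x^3 dx = -1536;  ∫_0^4 -32*x^2 dx = -2048/3;
    ∫_0^4 12*x dx = 96;  ∫_0^4 9 dx = 36.
  Sum: 36864/5 − 1536 − 2048/3 + 96 + 36 = 79292/15.
Adding: ||u||_{H^1}^2 = 576116/105 + 79292/15 = 226232/21.


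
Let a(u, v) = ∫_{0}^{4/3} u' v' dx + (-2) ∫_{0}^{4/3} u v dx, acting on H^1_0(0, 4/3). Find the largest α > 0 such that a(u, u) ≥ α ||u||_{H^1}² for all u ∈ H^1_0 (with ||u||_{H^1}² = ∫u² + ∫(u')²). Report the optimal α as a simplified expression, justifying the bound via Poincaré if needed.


α = (-32 + 9*π^2)/(16 + 9*π^2)

Coercivity of a(·,·) on H^1_0(0, 4/3) means a(u, u) ≥ α ||u||_{H^1}² for every u ∈ H^1_0.
The interval has length L = 4/3, and Poincaré/coercivity depend only on L. Here a(u, u) = ∫(u')² + (-2)·∫u².
Here c = -2 < 0 with |c| < (π/L)² = 9*π^2/16, so coercivity still holds. The condition a(u,u) ≥ α||u||_{H^1}² reads (1−α)∫(u')² ≥ (α−c)∫u². Any admissible α is ≤ 1 (rapidly oscillating u have ∫u²/∫(u')² → 0), and α = 1 would force 0 ≥ (1−c)∫u², impossible since c < 1; so 1−α > 0. By the sharp Poincaré inequality on H^1_0 of an interval of length L, ∫(u')² ≥ (π/L)²∫u² with equality for the first sine mode sin(π(x−x₀)/L) (x₀ the left endpoint), so the inequality holds for all u iff (1−α)(π/L)² ≥ α − c, i.e. α ≤ ((π/L)² + c)/((π/L)² + 1) = (1 + c(L/π)²)/(1 + (L/π)²). (Direct route, valid since c ≤ 0: Poincaré gives c∫u² ≥ c(L/π)²∫(u')², so a(u,u) ≥ (1 + c(L/π)²)∫(u')², while ||u||_{H^1}² ≤ (1 + (L/π)²)∫(u')²; dividing yields the same α.) With (π/L)² = 9*π^2/16 and c = -2, the largest admissible constant is α = ((π/L)² + c)/((π/L)² + 1).
Simplifying, α = (-32 + 9*π^2)/(16 + 9*π^2).
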